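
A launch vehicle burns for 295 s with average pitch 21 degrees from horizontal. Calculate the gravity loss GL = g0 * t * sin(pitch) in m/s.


GL = 9.81 * 295 * sin(21 deg) = 1037 m/s

1037 m/s


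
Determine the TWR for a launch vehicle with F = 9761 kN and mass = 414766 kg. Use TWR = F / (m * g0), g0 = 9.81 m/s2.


TWR = 9761000 / (414766 * 9.81) = 2.4

2.4


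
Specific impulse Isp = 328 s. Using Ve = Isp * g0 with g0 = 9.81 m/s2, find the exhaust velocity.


Ve = Isp * g0 = 328 * 9.81 = 3217.7 m/s

3217.7 m/s


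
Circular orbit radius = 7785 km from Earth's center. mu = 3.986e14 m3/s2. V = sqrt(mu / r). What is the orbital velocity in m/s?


V = sqrt(3.986e14 / 7785000) = 7155 m/s

7155 m/s


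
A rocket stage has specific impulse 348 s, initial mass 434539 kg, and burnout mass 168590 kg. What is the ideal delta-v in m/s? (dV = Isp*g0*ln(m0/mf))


Ve = 348 * 9.81 = 3413.88 m/s
dV = 3413.88 * ln(434539/168590) = 3232 m/s

3232 m/s


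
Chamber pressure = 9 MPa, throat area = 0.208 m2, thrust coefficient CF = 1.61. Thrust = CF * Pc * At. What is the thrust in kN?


F = 1.61 * 9e6 * 0.208 = 3.0139e+06 N = 3013.9 kN

3013.9 kN


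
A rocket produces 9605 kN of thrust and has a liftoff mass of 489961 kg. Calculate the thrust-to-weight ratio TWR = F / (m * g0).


TWR = 9605000 / (489961 * 9.81) = 2.0

2.0


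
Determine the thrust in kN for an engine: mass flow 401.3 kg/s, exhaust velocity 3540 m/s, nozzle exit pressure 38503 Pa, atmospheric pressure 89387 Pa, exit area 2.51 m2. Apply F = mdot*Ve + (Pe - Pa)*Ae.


F = 401.3 * 3540 + (38503 - 89387) * 2.51 = 1.2929e+06 N = 1292.9 kN

1292.9 kN


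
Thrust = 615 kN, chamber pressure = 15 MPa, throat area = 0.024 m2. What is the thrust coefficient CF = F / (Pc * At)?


CF = 615000 / (15e6 * 0.024) = 1.71

1.71


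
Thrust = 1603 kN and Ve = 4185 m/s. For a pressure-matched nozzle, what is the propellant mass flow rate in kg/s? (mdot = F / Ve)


mdot = F / Ve = 1603000 / 4185 = 383.0 kg/s

383.0 kg/s


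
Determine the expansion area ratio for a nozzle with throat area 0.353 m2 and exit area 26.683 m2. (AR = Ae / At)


AR = 26.683 / 0.353 = 75.6

75.6


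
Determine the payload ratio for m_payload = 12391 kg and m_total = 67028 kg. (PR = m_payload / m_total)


PR = 12391 / 67028 = 0.1849

0.1849


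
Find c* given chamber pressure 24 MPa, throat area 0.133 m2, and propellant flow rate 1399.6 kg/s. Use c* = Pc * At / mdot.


c* = 24e6 * 0.133 / 1399.6 = 2281 m/s

2281 m/s


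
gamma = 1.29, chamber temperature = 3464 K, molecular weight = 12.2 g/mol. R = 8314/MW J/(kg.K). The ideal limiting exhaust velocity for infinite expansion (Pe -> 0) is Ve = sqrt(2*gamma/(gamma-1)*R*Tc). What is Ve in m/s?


R = 8314 / 12.2 = 681.48 J/(kg.K)
Ve = sqrt(2 * 1.29 / (1.29 - 1) * 681.48 * 3464) = 4583 m/s

4583 m/s


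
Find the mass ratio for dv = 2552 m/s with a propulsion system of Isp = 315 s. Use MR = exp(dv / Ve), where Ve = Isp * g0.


Ve = 315 * 9.81 = 3090.15 m/s
MR = exp(2552 / 3090.15) = 2.284

2.284


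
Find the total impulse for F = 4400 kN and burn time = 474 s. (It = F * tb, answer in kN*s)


It = 4400 * 474 = 2085600 kN*s

2085600 kN*s


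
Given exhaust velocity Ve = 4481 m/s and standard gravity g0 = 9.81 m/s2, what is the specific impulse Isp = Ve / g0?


Isp = Ve / g0 = 4481 / 9.81 = 456.8 s

456.8 s


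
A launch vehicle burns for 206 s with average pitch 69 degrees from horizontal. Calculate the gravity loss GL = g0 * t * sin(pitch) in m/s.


GL = 9.81 * 206 * sin(69 deg) = 1887 m/s

1887 m/s


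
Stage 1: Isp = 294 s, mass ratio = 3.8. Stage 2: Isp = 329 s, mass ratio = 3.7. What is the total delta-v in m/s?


dV1 = 294 * 9.81 * ln(3.8) = 3850.3 m/s
dV2 = 329 * 9.81 * ln(3.7) = 4222.6 m/s
Total dV = 3850.3 + 4222.6 = 8072.9 m/s ~ 8073 m/s

8073 m/s


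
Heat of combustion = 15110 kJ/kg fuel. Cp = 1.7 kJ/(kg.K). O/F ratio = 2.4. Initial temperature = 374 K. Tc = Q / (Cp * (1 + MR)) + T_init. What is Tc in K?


Tc = 15110 / (1.7 * (1 + 2.4)) + 374 = 2988 K

2988 K


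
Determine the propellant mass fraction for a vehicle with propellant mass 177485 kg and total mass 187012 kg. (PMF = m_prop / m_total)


PMF = 177485 / 187012 = 0.949

0.949


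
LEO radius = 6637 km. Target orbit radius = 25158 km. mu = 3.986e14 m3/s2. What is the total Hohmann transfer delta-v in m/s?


V1 = sqrt(mu/r1) = 7749.66 m/s
dV1 = V1*(sqrt(2*r2/(r1+r2)) - 1) = 1999.26 m/s
V2 = sqrt(mu/r2) = 3980.44 m/s
dV2 = V2*(1 - sqrt(2*r1/(r1+r2))) = 1408.55 m/s
Total dV = 3408 m/s

3408 m/s


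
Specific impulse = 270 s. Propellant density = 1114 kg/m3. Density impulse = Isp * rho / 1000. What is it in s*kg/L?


rho*Isp = 270 * 1114 / 1000 = 301 s*kg/L

301 s*kg/L


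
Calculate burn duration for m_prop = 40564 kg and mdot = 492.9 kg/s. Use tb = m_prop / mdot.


tb = 40564 / 492.9 = 82.3 s

82.3 s


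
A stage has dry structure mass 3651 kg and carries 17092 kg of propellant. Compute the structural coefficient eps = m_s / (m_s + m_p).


eps = 3651 / (3651 + 17092) = 0.176

0.176


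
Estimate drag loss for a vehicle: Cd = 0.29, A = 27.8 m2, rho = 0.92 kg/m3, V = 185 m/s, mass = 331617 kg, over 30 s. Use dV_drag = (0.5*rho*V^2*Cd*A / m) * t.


D = 0.5 * 0.92 * 185^2 * 0.29 * 27.8 = 126924.1 N
a = 126924.1 / 331617 = 0.3827 m/s2
dV = 0.3827 * 30 = 11.5 m/s

11.5 m/s


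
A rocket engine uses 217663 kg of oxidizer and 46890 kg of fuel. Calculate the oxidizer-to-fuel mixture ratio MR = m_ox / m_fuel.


MR = 217663 / 46890 = 4.64

4.64


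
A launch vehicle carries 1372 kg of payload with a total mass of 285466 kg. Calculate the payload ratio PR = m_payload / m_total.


PR = 1372 / 285466 = 0.0048

0.0048


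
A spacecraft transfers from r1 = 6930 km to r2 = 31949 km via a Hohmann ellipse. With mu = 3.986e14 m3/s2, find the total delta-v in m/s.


V1 = sqrt(mu/r1) = 7584.06 m/s
dV1 = V1*(sqrt(2*r2/(r1+r2)) - 1) = 2138.66 m/s
V2 = sqrt(mu/r2) = 3532.16 m/s
dV2 = V2*(1 - sqrt(2*r1/(r1+r2))) = 1423.22 m/s
Total dV = 3562 m/s

3562 m/s


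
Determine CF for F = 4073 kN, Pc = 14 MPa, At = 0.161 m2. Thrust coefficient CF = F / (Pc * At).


CF = 4073000 / (14e6 * 0.161) = 1.81

1.81


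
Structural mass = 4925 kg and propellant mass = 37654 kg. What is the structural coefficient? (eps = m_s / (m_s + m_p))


eps = 4925 / (4925 + 37654) = 0.1157

0.1157


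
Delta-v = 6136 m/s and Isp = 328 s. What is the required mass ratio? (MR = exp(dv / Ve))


Ve = 328 * 9.81 = 3217.68 m/s
MR = exp(6136 / 3217.68) = 6.733

6.733


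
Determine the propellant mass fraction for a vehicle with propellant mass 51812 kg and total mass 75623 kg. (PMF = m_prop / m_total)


PMF = 51812 / 75623 = 0.685

0.685


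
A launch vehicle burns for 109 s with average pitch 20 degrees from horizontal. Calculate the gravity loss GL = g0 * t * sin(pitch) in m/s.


GL = 9.81 * 109 * sin(20 deg) = 366 m/s

366 m/s


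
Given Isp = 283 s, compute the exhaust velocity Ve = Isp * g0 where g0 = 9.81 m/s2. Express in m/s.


Ve = Isp * g0 = 283 * 9.81 = 2776.2 m/s

2776.2 m/s


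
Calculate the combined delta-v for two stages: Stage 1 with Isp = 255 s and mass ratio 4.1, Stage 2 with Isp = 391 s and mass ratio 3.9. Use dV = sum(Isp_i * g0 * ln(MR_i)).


dV1 = 255 * 9.81 * ln(4.1) = 3529.7 m/s
dV2 = 391 * 9.81 * ln(3.9) = 5220.3 m/s
Total dV = 3529.7 + 5220.3 = 8750.0 m/s ~ 8750 m/s

8750 m/s


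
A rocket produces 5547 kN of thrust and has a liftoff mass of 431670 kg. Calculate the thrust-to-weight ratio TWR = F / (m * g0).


TWR = 5547000 / (431670 * 9.81) = 1.31

1.31


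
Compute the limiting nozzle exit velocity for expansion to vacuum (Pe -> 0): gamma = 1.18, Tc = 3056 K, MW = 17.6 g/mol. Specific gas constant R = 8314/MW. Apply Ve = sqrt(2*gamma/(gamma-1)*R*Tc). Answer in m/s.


R = 8314 / 17.6 = 472.39 J/(kg.K)
Ve = sqrt(2 * 1.18 / (1.18 - 1) * 472.39 * 3056) = 4351 m/s

4351 m/s


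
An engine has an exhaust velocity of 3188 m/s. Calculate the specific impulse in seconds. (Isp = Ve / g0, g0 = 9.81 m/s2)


Isp = Ve / g0 = 3188 / 9.81 = 325.0 s

325.0 s


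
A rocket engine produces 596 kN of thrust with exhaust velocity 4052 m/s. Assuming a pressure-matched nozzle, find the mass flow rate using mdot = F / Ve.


mdot = F / Ve = 596000 / 4052 = 147.1 kg/s

147.1 kg/s


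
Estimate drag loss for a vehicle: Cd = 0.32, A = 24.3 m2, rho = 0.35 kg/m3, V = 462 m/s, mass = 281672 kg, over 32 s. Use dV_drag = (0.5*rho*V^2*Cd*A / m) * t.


D = 0.5 * 0.35 * 462^2 * 0.32 * 24.3 = 290454.6 N
a = 290454.6 / 281672 = 1.0312 m/s2
dV = 1.0312 * 32 = 33.0 m/s

33.0 m/s


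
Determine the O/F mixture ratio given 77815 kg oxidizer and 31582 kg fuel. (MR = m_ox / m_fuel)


MR = 77815 / 31582 = 2.46

2.46


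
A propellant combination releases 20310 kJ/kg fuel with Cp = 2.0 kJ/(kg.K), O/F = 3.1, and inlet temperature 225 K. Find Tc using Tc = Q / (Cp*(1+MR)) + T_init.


Tc = 20310 / (2.0 * (1 + 3.1)) + 225 = 2702 K

2702 K


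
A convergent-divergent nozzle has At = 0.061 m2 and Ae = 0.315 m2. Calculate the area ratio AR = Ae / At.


AR = 0.315 / 0.061 = 5.2

5.2


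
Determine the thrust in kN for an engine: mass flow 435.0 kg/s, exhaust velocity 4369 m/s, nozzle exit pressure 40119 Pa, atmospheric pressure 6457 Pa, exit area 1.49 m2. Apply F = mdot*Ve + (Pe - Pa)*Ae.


F = 435.0 * 4369 + (40119 - 6457) * 1.49 = 1.9507e+06 N = 1950.7 kN

1950.7 kN


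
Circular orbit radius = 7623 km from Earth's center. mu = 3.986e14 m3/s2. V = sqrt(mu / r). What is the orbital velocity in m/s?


V = sqrt(3.986e14 / 7623000) = 7231 m/s

7231 m/s


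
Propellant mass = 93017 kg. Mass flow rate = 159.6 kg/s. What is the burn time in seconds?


tb = 93017 / 159.6 = 582.8 s

582.8 s


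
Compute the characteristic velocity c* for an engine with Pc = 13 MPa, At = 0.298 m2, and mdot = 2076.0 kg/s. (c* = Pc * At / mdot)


c* = 13e6 * 0.298 / 2076.0 = 1866 m/s

1866 m/s


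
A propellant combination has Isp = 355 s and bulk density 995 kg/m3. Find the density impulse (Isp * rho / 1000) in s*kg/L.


rho*Isp = 355 * 995 / 1000 = 353 s*kg/L

353 s*kg/L


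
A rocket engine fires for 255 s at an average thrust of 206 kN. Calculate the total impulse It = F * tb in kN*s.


It = 206 * 255 = 52530 kN*s

52530 kN*s


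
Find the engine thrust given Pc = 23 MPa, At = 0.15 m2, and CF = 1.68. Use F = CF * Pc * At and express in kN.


F = 1.68 * 23e6 * 0.15 = 5.7960e+06 N = 5796.0 kN

5796.0 kN


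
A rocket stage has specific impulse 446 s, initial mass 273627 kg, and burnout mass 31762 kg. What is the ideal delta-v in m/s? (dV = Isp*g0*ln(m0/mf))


Ve = 446 * 9.81 = 4375.26 m/s
dV = 4375.26 * ln(273627/31762) = 9422 m/s

9422 m/s


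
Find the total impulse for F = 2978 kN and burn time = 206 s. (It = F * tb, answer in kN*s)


It = 2978 * 206 = 613468 kN*s

613468 kN*s


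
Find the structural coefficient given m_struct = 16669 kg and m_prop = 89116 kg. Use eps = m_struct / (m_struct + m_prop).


eps = 16669 / (16669 + 89116) = 0.1576

0.1576


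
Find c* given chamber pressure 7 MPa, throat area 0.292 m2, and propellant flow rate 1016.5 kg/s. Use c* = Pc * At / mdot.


c* = 7e6 * 0.292 / 1016.5 = 2011 m/s

2011 m/s


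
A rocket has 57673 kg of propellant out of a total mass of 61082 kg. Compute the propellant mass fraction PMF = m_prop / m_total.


PMF = 57673 / 61082 = 0.944

0.944


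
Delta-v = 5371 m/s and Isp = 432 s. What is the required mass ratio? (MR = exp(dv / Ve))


Ve = 432 * 9.81 = 4237.92 m/s
MR = exp(5371 / 4237.92) = 3.551

3.551


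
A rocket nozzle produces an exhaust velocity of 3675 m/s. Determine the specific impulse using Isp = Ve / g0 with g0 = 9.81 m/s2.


Isp = Ve / g0 = 3675 / 9.81 = 374.6 s

374.6 s


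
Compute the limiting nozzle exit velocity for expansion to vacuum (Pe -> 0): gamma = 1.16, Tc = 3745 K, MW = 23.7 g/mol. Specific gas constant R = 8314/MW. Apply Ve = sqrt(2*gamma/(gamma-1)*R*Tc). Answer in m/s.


R = 8314 / 23.7 = 350.8 J/(kg.K)
Ve = sqrt(2 * 1.16 / (1.16 - 1) * 350.8 * 3745) = 4365 m/s

4365 m/s


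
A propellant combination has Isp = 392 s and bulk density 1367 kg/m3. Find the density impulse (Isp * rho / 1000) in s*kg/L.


rho*Isp = 392 * 1367 / 1000 = 536 s*kg/L

536 s*kg/L


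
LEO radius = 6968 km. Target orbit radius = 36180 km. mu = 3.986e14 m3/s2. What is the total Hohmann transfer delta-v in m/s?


V1 = sqrt(mu/r1) = 7563.36 m/s
dV1 = V1*(sqrt(2*r2/(r1+r2)) - 1) = 2231.17 m/s
V2 = sqrt(mu/r2) = 3319.21 m/s
dV2 = V2*(1 - sqrt(2*r1/(r1+r2))) = 1432.85 m/s
Total dV = 3664 m/s

3664 m/s


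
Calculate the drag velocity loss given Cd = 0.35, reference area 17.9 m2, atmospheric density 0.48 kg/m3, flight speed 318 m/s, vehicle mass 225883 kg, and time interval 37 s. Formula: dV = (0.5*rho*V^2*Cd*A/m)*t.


D = 0.5 * 0.48 * 318^2 * 0.35 * 17.9 = 152050.05 N
a = 152050.05 / 225883 = 0.6731 m/s2
dV = 0.6731 * 37 = 24.9 m/s

24.9 m/s


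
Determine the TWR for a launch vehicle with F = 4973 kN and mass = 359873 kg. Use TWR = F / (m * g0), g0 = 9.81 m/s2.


TWR = 4973000 / (359873 * 9.81) = 1.41

1.41


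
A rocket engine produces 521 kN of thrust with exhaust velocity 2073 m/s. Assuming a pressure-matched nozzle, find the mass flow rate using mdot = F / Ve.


mdot = F / Ve = 521000 / 2073 = 251.3 kg/s

251.3 kg/s


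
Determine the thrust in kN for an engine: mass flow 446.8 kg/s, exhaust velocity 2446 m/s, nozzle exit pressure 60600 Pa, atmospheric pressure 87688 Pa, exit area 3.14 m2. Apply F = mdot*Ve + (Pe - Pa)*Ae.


F = 446.8 * 2446 + (60600 - 87688) * 3.14 = 1.0078e+06 N = 1007.8 kN

1007.8 kN


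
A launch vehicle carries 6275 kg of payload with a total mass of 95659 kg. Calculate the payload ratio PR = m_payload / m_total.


PR = 6275 / 95659 = 0.0656

0.0656


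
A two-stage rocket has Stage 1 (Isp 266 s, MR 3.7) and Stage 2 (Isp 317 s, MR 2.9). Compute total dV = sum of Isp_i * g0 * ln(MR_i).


dV1 = 266 * 9.81 * ln(3.7) = 3414.0 m/s
dV2 = 317 * 9.81 * ln(2.9) = 3311.0 m/s
Total dV = 3414.0 + 3311.0 = 6725.0 m/s ~ 6725 m/s

6725 m/s


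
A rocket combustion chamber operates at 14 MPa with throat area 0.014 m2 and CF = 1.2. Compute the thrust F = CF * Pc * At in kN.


F = 1.2 * 14e6 * 0.014 = 235200.0 N = 235.2 kN

235.2 kN


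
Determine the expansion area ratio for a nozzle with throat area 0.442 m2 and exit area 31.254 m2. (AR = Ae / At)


AR = 31.254 / 0.442 = 70.7

70.7


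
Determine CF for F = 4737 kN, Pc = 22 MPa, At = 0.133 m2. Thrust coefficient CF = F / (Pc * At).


CF = 4737000 / (22e6 * 0.133) = 1.62

1.62


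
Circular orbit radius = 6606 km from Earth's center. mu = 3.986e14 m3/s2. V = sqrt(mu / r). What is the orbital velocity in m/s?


V = sqrt(3.986e14 / 6606000) = 7768 m/s

7768 m/s


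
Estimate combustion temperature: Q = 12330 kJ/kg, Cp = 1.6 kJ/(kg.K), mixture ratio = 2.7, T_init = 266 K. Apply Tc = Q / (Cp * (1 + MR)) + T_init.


Tc = 12330 / (1.6 * (1 + 2.7)) + 266 = 2349 K

2349 K


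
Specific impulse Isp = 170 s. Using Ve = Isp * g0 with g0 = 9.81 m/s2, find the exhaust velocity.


Ve = Isp * g0 = 170 * 9.81 = 1667.7 m/s

1667.7 m/s


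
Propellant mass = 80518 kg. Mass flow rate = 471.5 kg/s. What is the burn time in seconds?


tb = 80518 / 471.5 = 170.8 s

170.8 s


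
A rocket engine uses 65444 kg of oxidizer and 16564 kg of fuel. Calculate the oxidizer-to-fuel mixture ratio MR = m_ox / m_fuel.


MR = 65444 / 16564 = 3.95

3.95


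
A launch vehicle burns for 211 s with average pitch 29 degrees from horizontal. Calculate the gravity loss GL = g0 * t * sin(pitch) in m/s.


GL = 9.81 * 211 * sin(29 deg) = 1004 m/s

1004 m/s


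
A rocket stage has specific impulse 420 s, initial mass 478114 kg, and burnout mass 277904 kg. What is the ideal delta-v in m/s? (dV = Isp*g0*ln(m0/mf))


Ve = 420 * 9.81 = 4120.2 m/s
dV = 4120.2 * ln(478114/277904) = 2236 m/s

2236 m/s


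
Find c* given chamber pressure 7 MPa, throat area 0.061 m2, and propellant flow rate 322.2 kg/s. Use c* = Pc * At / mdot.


c* = 7e6 * 0.061 / 322.2 = 1325 m/s

1325 m/s


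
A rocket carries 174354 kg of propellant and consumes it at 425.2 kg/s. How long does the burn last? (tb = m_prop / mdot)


tb = 174354 / 425.2 = 410.1 s

410.1 s


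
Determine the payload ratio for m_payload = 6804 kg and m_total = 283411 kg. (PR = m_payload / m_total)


PR = 6804 / 283411 = 0.024

0.024


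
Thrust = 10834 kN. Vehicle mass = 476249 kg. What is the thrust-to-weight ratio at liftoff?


TWR = 10834000 / (476249 * 9.81) = 2.32

2.32


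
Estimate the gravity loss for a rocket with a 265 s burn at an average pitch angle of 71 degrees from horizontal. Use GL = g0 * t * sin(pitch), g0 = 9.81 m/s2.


GL = 9.81 * 265 * sin(71 deg) = 2458 m/s

2458 m/s


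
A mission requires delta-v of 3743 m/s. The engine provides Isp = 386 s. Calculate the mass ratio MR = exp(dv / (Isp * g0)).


Ve = 386 * 9.81 = 3786.66 m/s
MR = exp(3743 / 3786.66) = 2.687

2.687


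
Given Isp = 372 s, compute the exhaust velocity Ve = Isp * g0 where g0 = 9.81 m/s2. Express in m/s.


Ve = Isp * g0 = 372 * 9.81 = 3649.3 m/s

3649.3 m/s


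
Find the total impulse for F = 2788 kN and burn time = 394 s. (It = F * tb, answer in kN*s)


It = 2788 * 394 = 1098472 kN*s

1098472 kN*s


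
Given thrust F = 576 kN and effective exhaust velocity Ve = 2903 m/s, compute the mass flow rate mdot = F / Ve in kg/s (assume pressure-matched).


mdot = F / Ve = 576000 / 2903 = 198.4 kg/s

198.4 kg/s


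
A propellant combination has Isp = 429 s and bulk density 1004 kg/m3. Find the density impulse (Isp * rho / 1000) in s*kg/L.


rho*Isp = 429 * 1004 / 1000 = 431 s*kg/L

431 s*kg/L


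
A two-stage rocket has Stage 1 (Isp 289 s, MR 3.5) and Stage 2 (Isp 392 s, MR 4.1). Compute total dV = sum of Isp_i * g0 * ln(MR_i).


dV1 = 289 * 9.81 * ln(3.5) = 3551.7 m/s
dV2 = 392 * 9.81 * ln(4.1) = 5426.0 m/s
Total dV = 3551.7 + 5426.0 = 8977.7 m/s ~ 8978 m/s

8978 m/s


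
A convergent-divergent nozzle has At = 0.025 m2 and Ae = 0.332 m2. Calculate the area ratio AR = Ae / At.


AR = 0.332 / 0.025 = 13.3

13.3


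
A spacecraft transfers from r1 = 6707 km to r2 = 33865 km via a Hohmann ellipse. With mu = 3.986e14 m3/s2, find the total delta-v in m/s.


V1 = sqrt(mu/r1) = 7709.11 m/s
dV1 = V1*(sqrt(2*r2/(r1+r2)) - 1) = 2251.4 m/s
V2 = sqrt(mu/r2) = 3430.78 m/s
dV2 = V2*(1 - sqrt(2*r1/(r1+r2))) = 1458.09 m/s
Total dV = 3709 m/s

3709 m/s


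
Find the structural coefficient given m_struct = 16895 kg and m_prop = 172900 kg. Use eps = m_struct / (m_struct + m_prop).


eps = 16895 / (16895 + 172900) = 0.089

0.089


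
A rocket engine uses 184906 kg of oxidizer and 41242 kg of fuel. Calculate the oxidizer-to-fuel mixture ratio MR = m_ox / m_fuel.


MR = 184906 / 41242 = 4.48

4.48


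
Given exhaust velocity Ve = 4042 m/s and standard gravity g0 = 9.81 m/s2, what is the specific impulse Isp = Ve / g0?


Isp = Ve / g0 = 4042 / 9.81 = 412.0 s

412.0 s


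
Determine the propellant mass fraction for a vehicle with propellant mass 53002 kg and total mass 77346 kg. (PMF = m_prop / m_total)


PMF = 53002 / 77346 = 0.685

0.685


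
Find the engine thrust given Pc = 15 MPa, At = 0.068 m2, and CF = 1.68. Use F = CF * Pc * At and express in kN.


F = 1.68 * 15e6 * 0.068 = 1.7136e+06 N = 1713.6 kN

1713.6 kN


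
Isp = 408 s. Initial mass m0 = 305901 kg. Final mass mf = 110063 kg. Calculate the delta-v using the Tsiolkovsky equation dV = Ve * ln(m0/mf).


Ve = 408 * 9.81 = 4002.48 m/s
dV = 4002.48 * ln(305901/110063) = 4091 m/s

4091 m/s


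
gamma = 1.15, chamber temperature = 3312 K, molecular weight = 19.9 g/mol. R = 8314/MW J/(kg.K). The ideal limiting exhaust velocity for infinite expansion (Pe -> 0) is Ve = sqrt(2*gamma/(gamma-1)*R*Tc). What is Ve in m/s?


R = 8314 / 19.9 = 417.79 J/(kg.K)
Ve = sqrt(2 * 1.15 / (1.15 - 1) * 417.79 * 3312) = 4606 m/s

4606 m/s


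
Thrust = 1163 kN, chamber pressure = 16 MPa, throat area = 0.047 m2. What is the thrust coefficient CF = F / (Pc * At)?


CF = 1163000 / (16e6 * 0.047) = 1.55

1.55


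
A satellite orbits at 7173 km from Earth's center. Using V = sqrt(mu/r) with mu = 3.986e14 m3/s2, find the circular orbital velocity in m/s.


V = sqrt(3.986e14 / 7173000) = 7454 m/s

7454 m/s


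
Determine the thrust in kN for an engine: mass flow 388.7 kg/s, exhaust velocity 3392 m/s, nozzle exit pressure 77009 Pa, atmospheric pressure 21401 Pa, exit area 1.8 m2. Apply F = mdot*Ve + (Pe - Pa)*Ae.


F = 388.7 * 3392 + (77009 - 21401) * 1.8 = 1.4186e+06 N = 1418.6 kN

1418.6 kN


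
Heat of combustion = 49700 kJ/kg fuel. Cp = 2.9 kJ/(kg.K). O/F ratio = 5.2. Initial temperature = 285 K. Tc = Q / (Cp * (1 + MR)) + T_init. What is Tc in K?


Tc = 49700 / (2.9 * (1 + 5.2)) + 285 = 3049 K

3049 K


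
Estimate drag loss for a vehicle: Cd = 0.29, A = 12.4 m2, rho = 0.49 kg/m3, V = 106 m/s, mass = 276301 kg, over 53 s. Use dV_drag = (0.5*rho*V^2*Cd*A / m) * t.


D = 0.5 * 0.49 * 106^2 * 0.29 * 12.4 = 9899.14 N
a = 9899.14 / 276301 = 0.0358 m/s2
dV = 0.0358 * 53 = 1.9 m/s

1.9 m/s


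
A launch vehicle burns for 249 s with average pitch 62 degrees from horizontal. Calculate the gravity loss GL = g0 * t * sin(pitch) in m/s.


GL = 9.81 * 249 * sin(62 deg) = 2157 m/s

2157 m/s


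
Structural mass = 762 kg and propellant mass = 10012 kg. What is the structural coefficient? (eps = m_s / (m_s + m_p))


eps = 762 / (762 + 10012) = 0.0707

0.0707


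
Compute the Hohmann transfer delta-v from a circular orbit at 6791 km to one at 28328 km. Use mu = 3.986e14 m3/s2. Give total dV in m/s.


V1 = sqrt(mu/r1) = 7661.29 m/s
dV1 = V1*(sqrt(2*r2/(r1+r2)) - 1) = 2069.63 m/s
V2 = sqrt(mu/r2) = 3751.12 m/s
dV2 = V2*(1 - sqrt(2*r1/(r1+r2))) = 1418.35 m/s
Total dV = 3488 m/s

3488 m/s


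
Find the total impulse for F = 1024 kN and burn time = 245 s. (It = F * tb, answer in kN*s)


It = 1024 * 245 = 250880 kN*s

250880 kN*s


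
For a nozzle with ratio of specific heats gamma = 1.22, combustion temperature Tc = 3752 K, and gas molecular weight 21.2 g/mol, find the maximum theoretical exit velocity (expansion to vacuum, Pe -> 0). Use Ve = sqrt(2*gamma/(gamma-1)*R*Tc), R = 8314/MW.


R = 8314 / 21.2 = 392.17 J/(kg.K)
Ve = sqrt(2 * 1.22 / (1.22 - 1) * 392.17 * 3752) = 4040 m/s

4040 m/s


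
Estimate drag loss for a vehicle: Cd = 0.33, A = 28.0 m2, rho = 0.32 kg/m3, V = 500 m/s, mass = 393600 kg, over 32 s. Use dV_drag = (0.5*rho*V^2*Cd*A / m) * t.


D = 0.5 * 0.32 * 500^2 * 0.33 * 28.0 = 369600.0 N
a = 369600.0 / 393600 = 0.939 m/s2
dV = 0.939 * 32 = 30.0 m/s

30.0 m/s


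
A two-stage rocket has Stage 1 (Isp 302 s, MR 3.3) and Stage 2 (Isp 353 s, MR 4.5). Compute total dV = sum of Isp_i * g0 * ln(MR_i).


dV1 = 302 * 9.81 * ln(3.3) = 3537.1 m/s
dV2 = 353 * 9.81 * ln(4.5) = 5208.5 m/s
Total dV = 3537.1 + 5208.5 = 8745.6 m/s ~ 8746 m/s

8746 m/s


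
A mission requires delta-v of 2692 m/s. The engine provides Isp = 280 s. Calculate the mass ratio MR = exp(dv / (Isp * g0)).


Ve = 280 * 9.81 = 2746.8 m/s
MR = exp(2692 / 2746.8) = 2.665

2.665


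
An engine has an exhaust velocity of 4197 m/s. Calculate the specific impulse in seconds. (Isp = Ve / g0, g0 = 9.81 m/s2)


Isp = Ve / g0 = 4197 / 9.81 = 427.8 s

427.8 s


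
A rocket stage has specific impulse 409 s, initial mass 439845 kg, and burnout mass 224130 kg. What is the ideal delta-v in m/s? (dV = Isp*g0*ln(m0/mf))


Ve = 409 * 9.81 = 4012.29 m/s
dV = 4012.29 * ln(439845/224130) = 2705 m/s

2705 m/s


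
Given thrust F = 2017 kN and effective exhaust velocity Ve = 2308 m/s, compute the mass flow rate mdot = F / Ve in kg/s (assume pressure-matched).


mdot = F / Ve = 2017000 / 2308 = 873.9 kg/s

873.9 kg/s


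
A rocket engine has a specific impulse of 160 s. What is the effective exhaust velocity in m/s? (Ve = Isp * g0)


Ve = Isp * g0 = 160 * 9.81 = 1569.6 m/s

1569.6 m/s


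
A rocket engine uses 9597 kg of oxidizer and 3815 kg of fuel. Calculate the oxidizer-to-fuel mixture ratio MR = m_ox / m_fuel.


MR = 9597 / 3815 = 2.52

2.52


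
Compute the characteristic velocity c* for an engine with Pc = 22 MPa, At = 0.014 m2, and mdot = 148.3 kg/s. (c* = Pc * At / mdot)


c* = 22e6 * 0.014 / 148.3 = 2077 m/s

2077 m/s


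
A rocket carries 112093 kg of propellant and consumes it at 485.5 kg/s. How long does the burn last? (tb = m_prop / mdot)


tb = 112093 / 485.5 = 230.9 s

230.9 s


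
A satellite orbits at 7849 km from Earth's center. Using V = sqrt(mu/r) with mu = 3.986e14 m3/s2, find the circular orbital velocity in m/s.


V = sqrt(3.986e14 / 7849000) = 7126 m/s

7126 m/s


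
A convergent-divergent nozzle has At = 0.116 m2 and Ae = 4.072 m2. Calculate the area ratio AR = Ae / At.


AR = 4.072 / 0.116 = 35.1

35.1


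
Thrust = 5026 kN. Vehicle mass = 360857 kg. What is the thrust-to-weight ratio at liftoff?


TWR = 5026000 / (360857 * 9.81) = 1.42

1.42


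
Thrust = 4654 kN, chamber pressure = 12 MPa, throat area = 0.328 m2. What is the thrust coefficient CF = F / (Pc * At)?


CF = 4654000 / (12e6 * 0.328) = 1.18

1.18


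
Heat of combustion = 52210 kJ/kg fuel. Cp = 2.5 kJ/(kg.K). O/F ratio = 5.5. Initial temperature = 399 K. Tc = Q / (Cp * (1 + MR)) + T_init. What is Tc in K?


Tc = 52210 / (2.5 * (1 + 5.5)) + 399 = 3612 K

3612 K


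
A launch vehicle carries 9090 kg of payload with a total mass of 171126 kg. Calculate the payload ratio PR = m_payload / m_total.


PR = 9090 / 171126 = 0.0531

0.0531


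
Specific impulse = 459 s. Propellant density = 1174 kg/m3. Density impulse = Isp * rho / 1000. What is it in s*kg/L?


rho*Isp = 459 * 1174 / 1000 = 539 s*kg/L

539 s*kg/L


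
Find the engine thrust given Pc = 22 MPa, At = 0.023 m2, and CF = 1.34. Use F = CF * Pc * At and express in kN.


F = 1.34 * 22e6 * 0.023 = 678040.0 N = 678.0 kN

678.0 kN


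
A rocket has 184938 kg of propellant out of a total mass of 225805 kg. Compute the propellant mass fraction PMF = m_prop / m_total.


PMF = 184938 / 225805 = 0.819

0.819


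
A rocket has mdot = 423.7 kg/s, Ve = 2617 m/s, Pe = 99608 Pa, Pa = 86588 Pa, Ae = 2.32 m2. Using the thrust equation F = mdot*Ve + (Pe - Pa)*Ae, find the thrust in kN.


F = 423.7 * 2617 + (99608 - 86588) * 2.32 = 1.1390e+06 N = 1139.0 kN

1139.0 kN


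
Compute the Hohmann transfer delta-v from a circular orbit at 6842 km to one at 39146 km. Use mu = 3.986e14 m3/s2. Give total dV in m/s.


V1 = sqrt(mu/r1) = 7632.68 m/s
dV1 = V1*(sqrt(2*r2/(r1+r2)) - 1) = 2326.27 m/s
V2 = sqrt(mu/r2) = 3190.99 m/s
dV2 = V2*(1 - sqrt(2*r1/(r1+r2))) = 1450.35 m/s
Total dV = 3777 m/s

3777 m/s


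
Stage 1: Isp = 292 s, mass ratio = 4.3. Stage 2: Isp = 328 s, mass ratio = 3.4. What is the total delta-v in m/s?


dV1 = 292 * 9.81 * ln(4.3) = 4178.2 m/s
dV2 = 328 * 9.81 * ln(3.4) = 3937.7 m/s
Total dV = 4178.2 + 3937.7 = 8115.9 m/s ~ 8116 m/s

8116 m/s


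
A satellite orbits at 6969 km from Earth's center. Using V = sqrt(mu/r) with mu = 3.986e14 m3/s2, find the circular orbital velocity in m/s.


V = sqrt(3.986e14 / 6969000) = 7563 m/s

7563 m/s


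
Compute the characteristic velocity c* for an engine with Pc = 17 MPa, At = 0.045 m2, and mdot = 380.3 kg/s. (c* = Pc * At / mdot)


c* = 17e6 * 0.045 / 380.3 = 2012 m/s

2012 m/s


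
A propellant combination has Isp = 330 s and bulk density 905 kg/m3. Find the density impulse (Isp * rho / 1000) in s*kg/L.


rho*Isp = 330 * 905 / 1000 = 299 s*kg/L

299 s*kg/L


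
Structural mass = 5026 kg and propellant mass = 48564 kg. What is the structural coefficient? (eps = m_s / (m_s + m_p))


eps = 5026 / (5026 + 48564) = 0.0938

0.0938


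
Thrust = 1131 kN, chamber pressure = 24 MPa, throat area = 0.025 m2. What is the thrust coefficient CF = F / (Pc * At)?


CF = 1131000 / (24e6 * 0.025) = 1.89

1.89


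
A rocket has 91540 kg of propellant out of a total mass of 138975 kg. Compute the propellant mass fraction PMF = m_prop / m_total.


PMF = 91540 / 138975 = 0.659

0.659


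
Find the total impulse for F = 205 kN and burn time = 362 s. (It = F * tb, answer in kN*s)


It = 205 * 362 = 74210 kN*s

74210 kN*s


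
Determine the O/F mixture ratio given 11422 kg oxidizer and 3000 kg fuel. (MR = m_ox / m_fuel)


MR = 11422 / 3000 = 3.81

3.81


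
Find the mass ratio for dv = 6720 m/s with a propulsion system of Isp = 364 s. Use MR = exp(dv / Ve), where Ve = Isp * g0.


Ve = 364 * 9.81 = 3570.84 m/s
MR = exp(6720 / 3570.84) = 6.566

6.566


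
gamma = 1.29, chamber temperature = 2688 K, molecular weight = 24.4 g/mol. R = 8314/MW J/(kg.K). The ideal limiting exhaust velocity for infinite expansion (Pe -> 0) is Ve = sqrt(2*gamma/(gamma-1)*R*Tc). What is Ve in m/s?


R = 8314 / 24.4 = 340.74 J/(kg.K)
Ve = sqrt(2 * 1.29 / (1.29 - 1) * 340.74 * 2688) = 2855 m/s

2855 m/s


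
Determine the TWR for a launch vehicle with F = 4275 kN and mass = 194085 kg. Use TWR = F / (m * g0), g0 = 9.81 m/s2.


TWR = 4275000 / (194085 * 9.81) = 2.25

2.25


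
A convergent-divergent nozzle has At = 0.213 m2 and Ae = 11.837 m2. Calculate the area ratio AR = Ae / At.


AR = 11.837 / 0.213 = 55.6

55.6


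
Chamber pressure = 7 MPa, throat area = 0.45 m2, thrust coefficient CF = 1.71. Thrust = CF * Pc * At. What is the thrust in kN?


F = 1.71 * 7e6 * 0.45 = 5.3865e+06 N = 5386.5 kN

5386.5 kN


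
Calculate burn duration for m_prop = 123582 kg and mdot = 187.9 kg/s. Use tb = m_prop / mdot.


tb = 123582 / 187.9 = 657.7 s

657.7 s


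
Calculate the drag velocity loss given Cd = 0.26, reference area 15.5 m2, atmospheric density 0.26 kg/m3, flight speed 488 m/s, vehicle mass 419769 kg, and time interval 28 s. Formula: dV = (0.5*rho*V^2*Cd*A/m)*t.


D = 0.5 * 0.26 * 488^2 * 0.26 * 15.5 = 124763.64 N
a = 124763.64 / 419769 = 0.2972 m/s2
dV = 0.2972 * 28 = 8.3 m/s

8.3 m/s


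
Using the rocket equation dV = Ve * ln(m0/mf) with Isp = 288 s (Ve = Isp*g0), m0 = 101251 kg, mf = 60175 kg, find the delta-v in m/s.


Ve = 288 * 9.81 = 2825.28 m/s
dV = 2825.28 * ln(101251/60175) = 1470 m/s

1470 m/s


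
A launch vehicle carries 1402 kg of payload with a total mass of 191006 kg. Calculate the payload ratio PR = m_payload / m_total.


PR = 1402 / 191006 = 0.0073

0.0073


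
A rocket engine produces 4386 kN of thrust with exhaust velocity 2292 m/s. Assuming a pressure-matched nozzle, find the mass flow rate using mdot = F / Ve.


mdot = F / Ve = 4386000 / 2292 = 1913.6 kg/s

1913.6 kg/s


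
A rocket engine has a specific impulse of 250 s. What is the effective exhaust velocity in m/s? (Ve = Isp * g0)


Ve = Isp * g0 = 250 * 9.81 = 2452.5 m/s

2452.5 m/s


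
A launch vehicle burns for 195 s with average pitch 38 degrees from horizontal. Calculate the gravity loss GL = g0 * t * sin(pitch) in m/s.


GL = 9.81 * 195 * sin(38 deg) = 1178 m/s

1178 m/s


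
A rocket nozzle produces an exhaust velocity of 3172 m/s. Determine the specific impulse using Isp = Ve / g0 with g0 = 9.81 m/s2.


Isp = Ve / g0 = 3172 / 9.81 = 323.3 s

323.3 s


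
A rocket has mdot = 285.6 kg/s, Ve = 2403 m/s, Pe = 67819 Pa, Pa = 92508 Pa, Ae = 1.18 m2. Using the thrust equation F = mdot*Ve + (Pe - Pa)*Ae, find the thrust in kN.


F = 285.6 * 2403 + (67819 - 92508) * 1.18 = 657164.0 N = 657.2 kN

657.2 kN


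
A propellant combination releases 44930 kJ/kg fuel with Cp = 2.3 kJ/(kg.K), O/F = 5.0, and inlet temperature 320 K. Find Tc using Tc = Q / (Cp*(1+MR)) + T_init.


Tc = 44930 / (2.3 * (1 + 5.0)) + 320 = 3576 K

3576 K


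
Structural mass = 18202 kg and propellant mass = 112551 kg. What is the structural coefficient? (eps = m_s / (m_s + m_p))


eps = 18202 / (18202 + 112551) = 0.1392

0.1392


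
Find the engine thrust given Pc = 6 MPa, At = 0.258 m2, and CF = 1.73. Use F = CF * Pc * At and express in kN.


F = 1.73 * 6e6 * 0.258 = 2.6780e+06 N = 2678.0 kN

2678.0 kN


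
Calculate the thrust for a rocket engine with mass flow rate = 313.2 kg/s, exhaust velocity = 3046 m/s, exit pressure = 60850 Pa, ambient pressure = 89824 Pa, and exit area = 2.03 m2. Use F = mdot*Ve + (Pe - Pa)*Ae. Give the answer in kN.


F = 313.2 * 3046 + (60850 - 89824) * 2.03 = 895190.0 N = 895.2 kN

895.2 kN


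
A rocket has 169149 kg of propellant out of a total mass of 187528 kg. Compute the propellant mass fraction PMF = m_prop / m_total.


PMF = 169149 / 187528 = 0.902

0.902


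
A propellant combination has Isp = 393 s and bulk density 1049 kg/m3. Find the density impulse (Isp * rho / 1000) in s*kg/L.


rho*Isp = 393 * 1049 / 1000 = 412 s*kg/L

412 s*kg/L


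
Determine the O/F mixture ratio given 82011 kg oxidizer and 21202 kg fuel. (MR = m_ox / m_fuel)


MR = 82011 / 21202 = 3.87

3.87


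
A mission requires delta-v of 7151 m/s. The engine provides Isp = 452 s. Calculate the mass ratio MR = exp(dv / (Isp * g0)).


Ve = 452 * 9.81 = 4434.12 m/s
MR = exp(7151 / 4434.12) = 5.016

5.016


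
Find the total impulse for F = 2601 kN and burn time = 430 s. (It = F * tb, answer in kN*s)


It = 2601 * 430 = 1118430 kN*s

1118430 kN*s


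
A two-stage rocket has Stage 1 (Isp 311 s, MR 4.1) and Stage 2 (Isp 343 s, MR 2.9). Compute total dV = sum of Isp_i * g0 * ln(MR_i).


dV1 = 311 * 9.81 * ln(4.1) = 4304.8 m/s
dV2 = 343 * 9.81 * ln(2.9) = 3582.6 m/s
Total dV = 4304.8 + 3582.6 = 7887.4 m/s ~ 7887 m/s

7887 m/s


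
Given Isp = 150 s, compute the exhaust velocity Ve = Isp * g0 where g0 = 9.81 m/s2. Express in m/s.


Ve = Isp * g0 = 150 * 9.81 = 1471.5 m/s

1471.5 m/s


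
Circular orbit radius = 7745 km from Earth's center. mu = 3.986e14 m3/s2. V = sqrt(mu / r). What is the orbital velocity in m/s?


V = sqrt(3.986e14 / 7745000) = 7174 m/s

7174 m/s


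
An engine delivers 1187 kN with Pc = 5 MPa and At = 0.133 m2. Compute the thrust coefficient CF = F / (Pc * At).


CF = 1187000 / (5e6 * 0.133) = 1.78

1.78


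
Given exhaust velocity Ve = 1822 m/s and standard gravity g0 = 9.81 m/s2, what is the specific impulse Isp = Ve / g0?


Isp = Ve / g0 = 1822 / 9.81 = 185.7 s

185.7 s


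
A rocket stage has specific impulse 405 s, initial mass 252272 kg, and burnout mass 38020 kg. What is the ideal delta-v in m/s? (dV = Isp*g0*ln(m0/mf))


Ve = 405 * 9.81 = 3973.05 m/s
dV = 3973.05 * ln(252272/38020) = 7519 m/s

7519 m/s


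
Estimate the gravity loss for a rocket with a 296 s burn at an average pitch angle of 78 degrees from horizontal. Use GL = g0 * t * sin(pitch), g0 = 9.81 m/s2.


GL = 9.81 * 296 * sin(78 deg) = 2840 m/s

2840 m/s


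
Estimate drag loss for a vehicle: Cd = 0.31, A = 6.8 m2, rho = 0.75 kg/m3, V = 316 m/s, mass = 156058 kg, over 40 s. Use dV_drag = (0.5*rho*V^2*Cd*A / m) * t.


D = 0.5 * 0.75 * 316^2 * 0.31 * 6.8 = 78936.17 N
a = 78936.17 / 156058 = 0.5058 m/s2
dV = 0.5058 * 40 = 20.2 m/s

20.2 m/s


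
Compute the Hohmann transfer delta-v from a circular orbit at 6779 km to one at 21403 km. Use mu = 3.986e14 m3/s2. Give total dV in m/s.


V1 = sqrt(mu/r1) = 7668.07 m/s
dV1 = V1*(sqrt(2*r2/(r1+r2)) - 1) = 1782.38 m/s
V2 = sqrt(mu/r2) = 4315.5 m/s
dV2 = V2*(1 - sqrt(2*r1/(r1+r2))) = 1322.25 m/s
Total dV = 3105 m/s

3105 m/s


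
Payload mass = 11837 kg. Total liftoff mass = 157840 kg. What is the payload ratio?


PR = 11837 / 157840 = 0.075

0.075


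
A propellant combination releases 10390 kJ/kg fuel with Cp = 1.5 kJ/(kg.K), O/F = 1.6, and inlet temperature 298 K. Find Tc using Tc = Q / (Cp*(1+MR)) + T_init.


Tc = 10390 / (1.5 * (1 + 1.6)) + 298 = 2962 K

2962 K


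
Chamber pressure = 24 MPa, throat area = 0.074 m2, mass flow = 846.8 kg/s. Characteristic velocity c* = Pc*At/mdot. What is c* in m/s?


c* = 24e6 * 0.074 / 846.8 = 2097 m/s

2097 m/s


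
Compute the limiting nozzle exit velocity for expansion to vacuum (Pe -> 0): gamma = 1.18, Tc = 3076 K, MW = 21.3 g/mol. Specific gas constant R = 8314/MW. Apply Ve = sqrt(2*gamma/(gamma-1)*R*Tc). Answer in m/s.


R = 8314 / 21.3 = 390.33 J/(kg.K)
Ve = sqrt(2 * 1.18 / (1.18 - 1) * 390.33 * 3076) = 3968 m/s

3968 m/s


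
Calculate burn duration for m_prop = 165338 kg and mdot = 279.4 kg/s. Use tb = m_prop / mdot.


tb = 165338 / 279.4 = 591.8 s

591.8 s


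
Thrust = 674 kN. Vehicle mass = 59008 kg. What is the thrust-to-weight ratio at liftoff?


TWR = 674000 / (59008 * 9.81) = 1.16

1.16


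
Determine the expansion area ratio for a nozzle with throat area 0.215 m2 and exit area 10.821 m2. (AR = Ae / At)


AR = 10.821 / 0.215 = 50.3

50.3


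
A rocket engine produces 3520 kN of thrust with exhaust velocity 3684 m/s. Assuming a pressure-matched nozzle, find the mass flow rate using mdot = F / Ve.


mdot = F / Ve = 3520000 / 3684 = 955.5 kg/s

955.5 kg/s


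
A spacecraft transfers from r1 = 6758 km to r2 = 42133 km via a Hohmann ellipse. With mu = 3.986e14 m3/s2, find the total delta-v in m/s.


V1 = sqrt(mu/r1) = 7679.97 m/s
dV1 = V1*(sqrt(2*r2/(r1+r2)) - 1) = 2402.6 m/s
V2 = sqrt(mu/r2) = 3075.8 m/s
dV2 = V2*(1 - sqrt(2*r1/(r1+r2))) = 1458.58 m/s
Total dV = 3861 m/s

3861 m/s


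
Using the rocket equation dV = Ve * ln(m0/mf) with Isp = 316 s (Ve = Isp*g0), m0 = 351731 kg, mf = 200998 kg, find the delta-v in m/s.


Ve = 316 * 9.81 = 3099.96 m/s
dV = 3099.96 * ln(351731/200998) = 1735 m/s

1735 m/s


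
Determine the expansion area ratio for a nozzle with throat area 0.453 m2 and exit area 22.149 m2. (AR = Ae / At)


AR = 22.149 / 0.453 = 48.9

48.9


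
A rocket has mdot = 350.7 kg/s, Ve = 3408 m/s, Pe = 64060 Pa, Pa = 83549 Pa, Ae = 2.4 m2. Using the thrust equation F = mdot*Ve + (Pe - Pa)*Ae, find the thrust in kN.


F = 350.7 * 3408 + (64060 - 83549) * 2.4 = 1.1484e+06 N = 1148.4 kN

1148.4 kN


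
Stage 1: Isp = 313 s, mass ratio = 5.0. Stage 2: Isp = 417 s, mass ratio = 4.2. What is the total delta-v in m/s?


dV1 = 313 * 9.81 * ln(5.0) = 4941.8 m/s
dV2 = 417 * 9.81 * ln(4.2) = 5870.6 m/s
Total dV = 4941.8 + 5870.6 = 10812.4 m/s ~ 10812 m/s

10812 m/s


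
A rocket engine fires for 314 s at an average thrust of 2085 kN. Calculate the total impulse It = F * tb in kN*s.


It = 2085 * 314 = 654690 kN*s

654690 kN*s


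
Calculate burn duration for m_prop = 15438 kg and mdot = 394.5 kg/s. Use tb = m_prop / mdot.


tb = 15438 / 394.5 = 39.1 s

39.1 s


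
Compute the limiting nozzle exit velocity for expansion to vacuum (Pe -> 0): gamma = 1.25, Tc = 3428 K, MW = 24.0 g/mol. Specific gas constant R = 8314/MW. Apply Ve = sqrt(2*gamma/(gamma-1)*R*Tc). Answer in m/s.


R = 8314 / 24.0 = 346.42 J/(kg.K)
Ve = sqrt(2 * 1.25 / (1.25 - 1) * 346.42 * 3428) = 3446 m/s

3446 m/s


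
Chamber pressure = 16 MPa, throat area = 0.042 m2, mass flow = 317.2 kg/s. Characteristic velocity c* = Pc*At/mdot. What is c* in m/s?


c* = 16e6 * 0.042 / 317.2 = 2119 m/s

2119 m/s


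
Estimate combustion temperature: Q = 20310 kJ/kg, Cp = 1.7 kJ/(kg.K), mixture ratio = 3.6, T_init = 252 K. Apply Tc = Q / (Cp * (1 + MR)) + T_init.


Tc = 20310 / (1.7 * (1 + 3.6)) + 252 = 2849 K

2849 K


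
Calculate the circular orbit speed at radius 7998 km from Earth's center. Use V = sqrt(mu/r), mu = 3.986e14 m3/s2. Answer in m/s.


V = sqrt(3.986e14 / 7998000) = 7060 m/s

7060 m/s
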